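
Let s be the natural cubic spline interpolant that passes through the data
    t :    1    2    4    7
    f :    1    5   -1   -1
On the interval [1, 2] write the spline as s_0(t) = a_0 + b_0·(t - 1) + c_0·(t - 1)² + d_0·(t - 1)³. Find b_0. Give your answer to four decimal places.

5.3571

Write m_i for s''(x_i). With h_i = 1, 2, 3 and divided differences Δ_i = 4, -3, 0, the continuity of s' gives the tridiagonal system
  1·m_0 + 6·m_1 + 2·m_2 = 6(Δ_1 - Δ_0) = -42
  2·m_1 + 10·m_2 + 3·m_3 = 6(Δ_2 - Δ_1) = 18
Natural end conditions: m_0 = m_3 = 0.
Forward elimination and back-substitution give m_0 = 0, m_1 = -57/7, m_2 = 24/7, m_3 = 0.
On [1, 2], with s_0(t) = a_0 + b_0·(t - 1) + c_0·(t - 1)² + d_0·(t - 1)³: c_0 = m_0/2 = 0, d_0 = (m_1 - m_0)/(6h_0) = -19/14, b_0 = Δ_0 - h_0(2m_0 + m_1)/6 = 75/14.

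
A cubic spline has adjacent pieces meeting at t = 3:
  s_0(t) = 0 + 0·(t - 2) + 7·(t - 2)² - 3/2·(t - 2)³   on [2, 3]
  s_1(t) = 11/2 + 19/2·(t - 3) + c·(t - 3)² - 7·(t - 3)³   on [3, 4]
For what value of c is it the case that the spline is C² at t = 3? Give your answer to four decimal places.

s_0''(t) = 14 - 9·(t - 2), so s_0''(3) = 5. On the right, s_1''(3) = 2c, so c = 5/2.

2.5000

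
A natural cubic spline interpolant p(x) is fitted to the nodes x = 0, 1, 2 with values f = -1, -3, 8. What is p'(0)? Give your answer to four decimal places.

Write M_i for p''(x_i). With h_i = 1, 1 and divided differences Δ_i = -2, 11, the continuity of p' gives the tridiagonal system
  1·M_0 + 4·M_1 + 1·M_2 = 6(Δ_1 - Δ_0) = 78
Natural end conditions: M_0 = M_2 = 0.
Solving: M_0 = 0, M_1 = 39/2, M_2 = 0.
On [0, 1], p'(x) = b_0 + 2c_0·x + 3d_0·x² with b_0 = Δ_0 - h_0(2M_0 + M_1)/6 = -21/4, c_0 = M_0/2 = 0, d_0 = (M_1 - M_0)/(6h_0) = 13/4. So p'(0) = -21/4.

-5.2500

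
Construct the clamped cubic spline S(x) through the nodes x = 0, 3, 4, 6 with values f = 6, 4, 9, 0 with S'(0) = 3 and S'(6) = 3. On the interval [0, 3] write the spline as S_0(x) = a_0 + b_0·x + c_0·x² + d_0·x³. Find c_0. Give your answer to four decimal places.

-4.2500

Put M_i = S'' at the i-th knot. Here h = (3, 1, 2) and Δ = (-2/3, 5, -9/2), so the interior equations h_(i-1)·M_(i-1) + 2(h_(i-1)+h_i)·M_i + h_i·M_(i+1) = 6(Δ_i − Δ_(i-1)) read
  3·M_0 + 8·M_1 + 1·M_2 = 6(Δ_1 - Δ_0) = 34
  1·M_1 + 6·M_2 + 2·M_3 = 6(Δ_2 - Δ_1) = -57
Clamped end conditions give two more equations: 2h_0·M_0 + h_0·M_1 = 6(Δ_0 - S'(0)) = -22 and h_2·M_2 + 2h_2·M_3 = 6(S'(6) - Δ_2) = 45.
Forward elimination and back-substitution give M_0 = -17/2, M_1 = 29/3, M_2 = -107/6, M_3 = 121/6.
On [0, 3], with S_0(x) = a_0 + b_0·x + c_0·x² + d_0·x³: c_0 = M_0/2 = -17/4, d_0 = (M_1 - M_0)/(6h_0) = 109/108, b_0 = Δ_0 - h_0(2M_0 + M_1)/6 = 3.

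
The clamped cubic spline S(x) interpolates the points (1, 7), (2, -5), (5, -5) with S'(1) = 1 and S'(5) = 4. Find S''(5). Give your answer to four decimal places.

-4.2500

With σ_i denoting the second derivative at x_i, h_i = 1, 3, and Δ_i = (y_(i+1) − y_i)/h_i = -12, 0:
  1·σ_0 + 8·σ_1 + 3·σ_2 = 6(Δ_1 - Δ_0) = 72
Clamped end conditions give two more equations: 2h_0·σ_0 + h_0·σ_1 = 6(Δ_0 - S'(1)) = -78 and h_1·σ_1 + 2h_1·σ_2 = 6(S'(5) - Δ_1) = 24.
Solving: σ_0 = -189/4, σ_1 = 33/2, σ_2 = -17/4.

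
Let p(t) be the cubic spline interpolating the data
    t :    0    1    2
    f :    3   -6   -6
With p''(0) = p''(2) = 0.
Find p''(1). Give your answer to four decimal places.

Let M_i = p''(x_i). Step sizes h_i = 1, 1; slopes of the chords Δ_i = (y_(i+1) - y_i)/h_i = -9, 0.
  1·M_0 + 4·M_1 + 1·M_2 = 6(Δ_1 - Δ_0) = 54
Natural end conditions: M_0 = M_2 = 0.
Forward elimination and back-substitution give M_0 = 0, M_1 = 27/2, M_2 = 0.

13.5000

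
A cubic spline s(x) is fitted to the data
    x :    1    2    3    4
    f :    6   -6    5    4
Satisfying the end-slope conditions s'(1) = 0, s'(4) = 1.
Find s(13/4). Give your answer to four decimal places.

With σ_i denoting the second derivative at x_i, h_i = 1, 1, 1, and Δ_i = (y_(i+1) − y_i)/h_i = -12, 11, -1:
  1·σ_0 + 4·σ_1 + 1·σ_2 = 6(Δ_1 - Δ_0) = 138
  1·σ_1 + 4·σ_2 + 1·σ_3 = 6(Δ_2 - Δ_1) = -72
Clamped end conditions give two more equations: 2h_0·σ_0 + h_0·σ_1 = 6(Δ_0 - s'(1)) = -72 and h_2·σ_2 + 2h_2·σ_3 = 6(s'(4) - Δ_2) = 12.
Solving: σ_0 = -998/15, σ_1 = 916/15, σ_2 = -596/15, σ_3 = 388/15.
On [3, 4], s(x) = 5 + 119/15·(x - 3) - 298/15·(x - 3)² + 164/15·(x - 3)³.
With (x - 3) = 1/4: s(13/4) = 473/80.

5.9125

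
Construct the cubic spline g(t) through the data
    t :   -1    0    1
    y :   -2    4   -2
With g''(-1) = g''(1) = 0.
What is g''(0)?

Write σ_i for g''(x_i). With h_i = 1, 1 and divided differences Δ_i = 6, -6, the continuity of g' gives the tridiagonal system
  1·σ_0 + 4·σ_1 + 1·σ_2 = 6(Δ_1 - Δ_0) = -72
Natural end conditions: σ_0 = σ_2 = 0.
Forward elimination and back-substitution give σ_0 = 0, σ_1 = -18, σ_2 = 0.

-18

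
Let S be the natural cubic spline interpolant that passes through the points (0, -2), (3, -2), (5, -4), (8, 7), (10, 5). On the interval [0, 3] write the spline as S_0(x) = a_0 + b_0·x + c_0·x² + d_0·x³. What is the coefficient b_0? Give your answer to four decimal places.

Put M_i = S'' at the i-th knot. Here h = (3, 2, 3, 2) and Δ = (0, -1, 11/3, -1), so the interior equations h_(i-1)·M_(i-1) + 2(h_(i-1)+h_i)·M_i + h_i·M_(i+1) = 6(Δ_i − Δ_(i-1)) read
  3·M_0 + 10·M_1 + 2·M_2 = 6(Δ_1 - Δ_0) = -6
  2·M_1 + 10·M_2 + 3·M_3 = 6(Δ_2 - Δ_1) = 28
  3·M_2 + 10·M_3 + 2·M_4 = 6(Δ_3 - Δ_2) = -28
Natural end conditions: M_0 = M_4 = 0.
Forward elimination and back-substitution give M_0 = 0, M_1 = -637/435, M_2 = 376/87, M_3 = -594/145, M_4 = 0.
On [0, 3], with S_0(x) = a_0 + b_0·x + c_0·x² + d_0·x³: c_0 = M_0/2 = 0, d_0 = (M_1 - M_0)/(6h_0) = -637/7830, b_0 = Δ_0 - h_0(2M_0 + M_1)/6 = 637/870.

0.7322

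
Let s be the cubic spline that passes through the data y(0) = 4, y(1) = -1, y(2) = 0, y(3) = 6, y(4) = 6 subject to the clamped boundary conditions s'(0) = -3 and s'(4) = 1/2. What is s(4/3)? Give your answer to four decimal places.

Put M_i = s'' at the i-th knot. Here h = (1, 1, 1, 1) and Δ = (-5, 1, 6, 0), so the interior equations h_(i-1)·M_(i-1) + 2(h_(i-1)+h_i)·M_i + h_i·M_(i+1) = 6(Δ_i − Δ_(i-1)) read
  1·M_0 + 4·M_1 + 1·M_2 = 6(Δ_1 - Δ_0) = 36
  1·M_1 + 4·M_2 + 1·M_3 = 6(Δ_2 - Δ_1) = 30
  1·M_2 + 4·M_3 + 1·M_4 = 6(Δ_3 - Δ_2) = -36
Clamped end conditions give two more equations: 2h_0·M_0 + h_0·M_1 = 6(Δ_0 - s'(0)) = -12 and h_3·M_3 + 2h_3·M_4 = 6(s'(4) - Δ_3) = 3.
Forward elimination and back-substitution give M_0 = -605/56, M_1 = 269/28, M_2 = 67/8, M_3 = -367/28, M_4 = 451/56.
On [1, 2], s(t) = -1 - 403/112·(t - 1) + 269/56·(t - 1)² - 23/112·(t - 1)³.
With (t - 1) = 1/3: s(4/3) = -1265/756.

-1.6733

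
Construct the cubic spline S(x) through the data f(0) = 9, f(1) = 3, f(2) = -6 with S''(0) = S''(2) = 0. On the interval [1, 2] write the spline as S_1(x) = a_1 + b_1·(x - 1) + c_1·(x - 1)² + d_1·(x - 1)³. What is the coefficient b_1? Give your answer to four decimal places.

With M_i denoting the second derivative at x_i, h_i = 1, 1, and Δ_i = (y_(i+1) − y_i)/h_i = -6, -9:
  1·M_0 + 4·M_1 + 1·M_2 = 6(Δ_1 - Δ_0) = -18
Natural end conditions: M_0 = M_2 = 0.
Solving the tridiagonal system: M_0 = 0, M_1 = -9/2, M_2 = 0.
On [1, 2], with S_1(x) = a_1 + b_1·(x - 1) + c_1·(x - 1)² + d_1·(x - 1)³: c_1 = M_1/2 = -9/4, d_1 = (M_2 - M_1)/(6h_1) = 3/4, b_1 = Δ_1 - h_1(2M_1 + M_2)/6 = -15/2.

-7.5000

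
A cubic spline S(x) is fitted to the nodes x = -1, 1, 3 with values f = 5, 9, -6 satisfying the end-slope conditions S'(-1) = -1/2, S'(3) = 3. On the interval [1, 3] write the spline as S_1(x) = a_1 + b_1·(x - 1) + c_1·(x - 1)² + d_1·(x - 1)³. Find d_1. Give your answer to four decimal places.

Write M_i for S''(x_i). With h_i = 2, 2 and divided differences Δ_i = 2, -15/2, the continuity of S' gives the tridiagonal system
  2·M_0 + 8·M_1 + 2·M_2 = 6(Δ_1 - Δ_0) = -57
Clamped end conditions give two more equations: 2h_0·M_0 + h_0·M_1 = 6(Δ_0 - S'(-1)) = 15 and h_1·M_1 + 2h_1·M_2 = 6(S'(3) - Δ_1) = 63.
Hence M_0 = 47/4, M_1 = -16, M_2 = 95/4.
On [1, 3], with S_1(x) = a_1 + b_1·(x - 1) + c_1·(x - 1)² + d_1·(x - 1)³: c_1 = M_1/2 = -8, d_1 = (M_2 - M_1)/(6h_1) = 53/16, b_1 = Δ_1 - h_1(2M_1 + M_2)/6 = -19/4.

3.3125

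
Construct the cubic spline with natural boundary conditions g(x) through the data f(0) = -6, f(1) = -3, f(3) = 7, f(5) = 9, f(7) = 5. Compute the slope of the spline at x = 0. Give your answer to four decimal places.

Let M_i = g''(x_i). Step sizes h_i = 1, 2, 2, 2; slopes of the chords Δ_i = (y_(i+1) - y_i)/h_i = 3, 5, 1, -2.
  1·M_0 + 6·M_1 + 2·M_2 = 6(Δ_1 - Δ_0) = 12
  2·M_1 + 8·M_2 + 2·M_3 = 6(Δ_2 - Δ_1) = -24
  2·M_2 + 8·M_3 + 2·M_4 = 6(Δ_3 - Δ_2) = -18
Natural end conditions: M_0 = M_4 = 0.
Hence M_0 = 0, M_1 = 129/41, M_2 = -141/41, M_3 = -57/41, M_4 = 0.
On [0, 1], g'(x) = b_0 + 2c_0·x + 3d_0·x² with b_0 = Δ_0 - h_0(2M_0 + M_1)/6 = 203/82, c_0 = M_0/2 = 0, d_0 = (M_1 - M_0)/(6h_0) = 43/82. So g'(0) = 203/82.

2.4756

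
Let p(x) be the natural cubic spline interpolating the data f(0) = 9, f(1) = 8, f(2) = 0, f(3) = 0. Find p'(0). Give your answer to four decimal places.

Put m_i = p'' at the i-th knot. Here h = (1, 1, 1) and Δ = (-1, -8, 0), so the interior equations h_(i-1)·m_(i-1) + 2(h_(i-1)+h_i)·m_i + h_i·m_(i+1) = 6(Δ_i − Δ_(i-1)) read
  1·m_0 + 4·m_1 + 1·m_2 = 6(Δ_1 - Δ_0) = -42
  1·m_1 + 4·m_2 + 1·m_3 = 6(Δ_2 - Δ_1) = 48
Natural end conditions: m_0 = m_3 = 0.
Solving: m_0 = 0, m_1 = -72/5, m_2 = 78/5, m_3 = 0.
On [0, 1], p'(x) = b_0 + 2c_0·x + 3d_0·x² with b_0 = Δ_0 - h_0(2m_0 + m_1)/6 = 7/5, c_0 = m_0/2 = 0, d_0 = (m_1 - m_0)/(6h_0) = -12/5. So p'(0) = 7/5.

1.4000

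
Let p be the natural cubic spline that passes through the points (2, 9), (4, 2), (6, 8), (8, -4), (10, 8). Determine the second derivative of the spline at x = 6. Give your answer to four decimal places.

Put M_i = p'' at the i-th knot. Here h = (2, 2, 2, 2) and Δ = (-7/2, 3, -6, 6), so the interior equations h_(i-1)·M_(i-1) + 2(h_(i-1)+h_i)·M_i + h_i·M_(i+1) = 6(Δ_i − Δ_(i-1)) read
  2·M_0 + 8·M_1 + 2·M_2 = 6(Δ_1 - Δ_0) = 39
  2·M_1 + 8·M_2 + 2·M_3 = 6(Δ_2 - Δ_1) = -54
  2·M_2 + 8·M_3 + 2·M_4 = 6(Δ_3 - Δ_2) = 72
Natural end conditions: M_0 = M_4 = 0.
Hence M_0 = 0, M_1 = 873/112, M_2 = -327/28, M_3 = 1335/112, M_4 = 0.

-11.6786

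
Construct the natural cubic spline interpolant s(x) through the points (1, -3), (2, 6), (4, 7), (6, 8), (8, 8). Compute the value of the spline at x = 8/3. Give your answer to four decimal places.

8.1328

Put M_i = s'' at the i-th knot. Here h = (1, 2, 2, 2) and Δ = (9, 1/2, 1/2, 0), so the interior equations h_(i-1)·M_(i-1) + 2(h_(i-1)+h_i)·M_i + h_i·M_(i+1) = 6(Δ_i − Δ_(i-1)) read
  1·M_0 + 6·M_1 + 2·M_2 = 6(Δ_1 - Δ_0) = -51
  2·M_1 + 8·M_2 + 2·M_3 = 6(Δ_2 - Δ_1) = 0
  2·M_2 + 8·M_3 + 2·M_4 = 6(Δ_3 - Δ_2) = -3
Natural end conditions: M_0 = M_4 = 0.
Solving the tridiagonal system: M_0 = 0, M_1 = -384/41, M_2 = 213/82, M_3 = -42/41, M_4 = 0.
On [2, 4], s(x) = 6 + 241/41·(x - 2) - 192/41·(x - 2)² + 327/328·(x - 2)³.
With (x - 2) = 2/3: s(8/3) = 3001/369.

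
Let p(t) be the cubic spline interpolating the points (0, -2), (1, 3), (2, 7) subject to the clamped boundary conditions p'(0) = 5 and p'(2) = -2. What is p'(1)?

Put m_i = p'' at the i-th knot. Here h = (1, 1) and Δ = (5, 4), so the interior equations h_(i-1)·m_(i-1) + 2(h_(i-1)+h_i)·m_i + h_i·m_(i+1) = 6(Δ_i − Δ_(i-1)) read
  1·m_0 + 4·m_1 + 1·m_2 = 6(Δ_1 - Δ_0) = -6
Clamped end conditions give two more equations: 2h_0·m_0 + h_0·m_1 = 6(Δ_0 - p'(0)) = 0 and h_1·m_1 + 2h_1·m_2 = 6(p'(2) - Δ_1) = -36.
Forward elimination and back-substitution give m_0 = -2, m_1 = 4, m_2 = -20.
On [1, 2], p'(t) = b_1 + 2c_1·(t - 1) + 3d_1·(t - 1)² with b_1 = Δ_1 - h_1(2m_1 + m_2)/6 = 6, c_1 = m_1/2 = 2, d_1 = (m_2 - m_1)/(6h_1) = -4. So p'(1) = 6.

6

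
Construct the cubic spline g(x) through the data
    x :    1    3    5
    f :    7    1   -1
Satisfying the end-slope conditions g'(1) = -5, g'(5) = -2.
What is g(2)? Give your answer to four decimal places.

3.0625

Write m_i for g''(x_i). With h_i = 2, 2 and divided differences Δ_i = -3, -1, the continuity of g' gives the tridiagonal system
  2·m_0 + 8·m_1 + 2·m_2 = 6(Δ_1 - Δ_0) = 12
Clamped end conditions give two more equations: 2h_0·m_0 + h_0·m_1 = 6(Δ_0 - g'(1)) = 12 and h_1·m_1 + 2h_1·m_2 = 6(g'(5) - Δ_1) = -6.
Hence m_0 = 9/4, m_1 = 3/2, m_2 = -9/4.
On [1, 3], g(x) = 7 - 5·(x - 1) + 9/8·(x - 1)² - 1/16·(x - 1)³.
With (x - 1) = 1: g(2) = 49/16.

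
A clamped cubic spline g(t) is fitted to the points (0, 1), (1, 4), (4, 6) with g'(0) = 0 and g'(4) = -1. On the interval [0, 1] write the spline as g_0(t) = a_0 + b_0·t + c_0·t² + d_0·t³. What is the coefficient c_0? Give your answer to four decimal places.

5.2500

Let M_i = g''(x_i). Step sizes h_i = 1, 3; slopes of the chords Δ_i = (y_(i+1) - y_i)/h_i = 3, 2/3.
  1·M_0 + 8·M_1 + 3·M_2 = 6(Δ_1 - Δ_0) = -14
Clamped end conditions give two more equations: 2h_0·M_0 + h_0·M_1 = 6(Δ_0 - g'(0)) = 18 and h_1·M_1 + 2h_1·M_2 = 6(g'(4) - Δ_1) = -10.
Forward elimination and back-substitution give M_0 = 21/2, M_1 = -3, M_2 = -1/6.
On [0, 1], with g_0(t) = a_0 + b_0·t + c_0·t² + d_0·t³: c_0 = M_0/2 = 21/4, d_0 = (M_1 - M_0)/(6h_0) = -9/4, b_0 = Δ_0 - h_0(2M_0 + M_1)/6 = 0.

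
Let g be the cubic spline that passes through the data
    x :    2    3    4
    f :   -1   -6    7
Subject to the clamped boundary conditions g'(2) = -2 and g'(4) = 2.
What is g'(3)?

6

With m_i denoting the second derivative at x_i, h_i = 1, 1, and Δ_i = (y_(i+1) − y_i)/h_i = -5, 13:
  1·m_0 + 4·m_1 + 1·m_2 = 6(Δ_1 - Δ_0) = 108
Clamped end conditions give two more equations: 2h_0·m_0 + h_0·m_1 = 6(Δ_0 - g'(2)) = -18 and h_1·m_1 + 2h_1·m_2 = 6(g'(4) - Δ_1) = -66.
Solving the tridiagonal system: m_0 = -34, m_1 = 50, m_2 = -58.
On [3, 4], g'(x) = b_1 + 2c_1·(x - 3) + 3d_1·(x - 3)² with b_1 = Δ_1 - h_1(2m_1 + m_2)/6 = 6, c_1 = m_1/2 = 25, d_1 = (m_2 - m_1)/(6h_1) = -18. So g'(3) = 6.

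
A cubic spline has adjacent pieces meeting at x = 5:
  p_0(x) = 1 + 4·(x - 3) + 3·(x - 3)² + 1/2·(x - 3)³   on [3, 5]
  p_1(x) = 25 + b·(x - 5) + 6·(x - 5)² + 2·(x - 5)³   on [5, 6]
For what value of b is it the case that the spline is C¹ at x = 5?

22

p_0'(x) = 4 + 6·(x - 3) + 3/2·(x - 3)², so p_0'(5) = 22. On the right, p_1'(5) = b, so b = 22.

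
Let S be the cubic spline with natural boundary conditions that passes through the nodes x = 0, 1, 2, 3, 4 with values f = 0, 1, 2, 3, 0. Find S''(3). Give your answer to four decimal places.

Let σ_i = S''(x_i). Step sizes h_i = 1, 1, 1, 1; slopes of the chords Δ_i = (y_(i+1) - y_i)/h_i = 1, 1, 1, -3.
  1·σ_0 + 4·σ_1 + 1·σ_2 = 6(Δ_1 - Δ_0) = 0
  1·σ_1 + 4·σ_2 + 1·σ_3 = 6(Δ_2 - Δ_1) = 0
  1·σ_2 + 4·σ_3 + 1·σ_4 = 6(Δ_3 - Δ_2) = -24
Natural end conditions: σ_0 = σ_4 = 0.
Solving: σ_0 = 0, σ_1 = -3/7, σ_2 = 12/7, σ_3 = -45/7, σ_4 = 0.

-6.4286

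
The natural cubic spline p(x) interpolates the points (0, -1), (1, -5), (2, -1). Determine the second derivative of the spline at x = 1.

12

Let σ_i = p''(x_i). Step sizes h_i = 1, 1; slopes of the chords Δ_i = (y_(i+1) - y_i)/h_i = -4, 4.
  1·σ_0 + 4·σ_1 + 1·σ_2 = 6(Δ_1 - Δ_0) = 48
Natural end conditions: σ_0 = σ_2 = 0.
Solving the tridiagonal system: σ_0 = 0, σ_1 = 12, σ_2 = 0.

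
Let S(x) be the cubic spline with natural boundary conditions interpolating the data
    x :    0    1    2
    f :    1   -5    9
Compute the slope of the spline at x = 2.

With M_i denoting the second derivative at x_i, h_i = 1, 1, and Δ_i = (y_(i+1) − y_i)/h_i = -6, 14:
  1·M_0 + 4·M_1 + 1·M_2 = 6(Δ_1 - Δ_0) = 120
Natural end conditions: M_0 = M_2 = 0.
Hence M_0 = 0, M_1 = 30, M_2 = 0.
On [1, 2], S'(x) = b_1 + 2c_1·(x - 1) + 3d_1·(x - 1)² with b_1 = Δ_1 - h_1(2M_1 + M_2)/6 = 4, c_1 = M_1/2 = 15, d_1 = (M_2 - M_1)/(6h_1) = -5. So S'(2) = 19.

19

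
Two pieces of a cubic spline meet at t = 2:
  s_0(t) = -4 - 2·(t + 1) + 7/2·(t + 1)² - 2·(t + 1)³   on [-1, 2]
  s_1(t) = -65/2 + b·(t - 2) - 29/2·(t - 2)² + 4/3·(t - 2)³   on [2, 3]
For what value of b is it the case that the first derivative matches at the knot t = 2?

-35

s_0'(t) = -2 + 7·(t + 1) - 6·(t + 1)², so s_0'(2) = -35. On the right, s_1'(2) = b, so b = -35.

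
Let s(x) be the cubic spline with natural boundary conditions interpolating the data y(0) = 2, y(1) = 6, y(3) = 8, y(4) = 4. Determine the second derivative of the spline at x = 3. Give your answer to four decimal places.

-4.5000

With M_i denoting the second derivative at x_i, h_i = 1, 2, 1, and Δ_i = (y_(i+1) − y_i)/h_i = 4, 1, -4:
  1·M_0 + 6·M_1 + 2·M_2 = 6(Δ_1 - Δ_0) = -18
  2·M_1 + 6·M_2 + 1·M_3 = 6(Δ_2 - Δ_1) = -30
Natural end conditions: M_0 = M_3 = 0.
Solving the tridiagonal system: M_0 = 0, M_1 = -3/2, M_2 = -9/2, M_3 = 0.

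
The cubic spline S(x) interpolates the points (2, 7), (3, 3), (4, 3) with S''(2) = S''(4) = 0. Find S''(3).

Let M_i = S''(x_i). Step sizes h_i = 1, 1; slopes of the chords Δ_i = (y_(i+1) - y_i)/h_i = -4, 0.
  1·M_0 + 4·M_1 + 1·M_2 = 6(Δ_1 - Δ_0) = 24
Natural end conditions: M_0 = M_2 = 0.
Solving the tridiagonal system: M_0 = 0, M_1 = 6, M_2 = 0.

6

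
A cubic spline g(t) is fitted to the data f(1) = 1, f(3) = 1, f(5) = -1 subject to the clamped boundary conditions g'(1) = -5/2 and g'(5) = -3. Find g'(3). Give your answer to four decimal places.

Put m_i = g'' at the i-th knot. Here h = (2, 2) and Δ = (0, -1), so the interior equations h_(i-1)·m_(i-1) + 2(h_(i-1)+h_i)·m_i + h_i·m_(i+1) = 6(Δ_i − Δ_(i-1)) read
  2·m_0 + 8·m_1 + 2·m_2 = 6(Δ_1 - Δ_0) = -6
Clamped end conditions give two more equations: 2h_0·m_0 + h_0·m_1 = 6(Δ_0 - g'(1)) = 15 and h_1·m_1 + 2h_1·m_2 = 6(g'(5) - Δ_1) = -12.
Solving: m_0 = 35/8, m_1 = -5/4, m_2 = -19/8.
On [3, 5], g'(t) = b_1 + 2c_1·(t - 3) + 3d_1·(t - 3)² with b_1 = Δ_1 - h_1(2m_1 + m_2)/6 = 5/8, c_1 = m_1/2 = -5/8, d_1 = (m_2 - m_1)/(6h_1) = -3/32. So g'(3) = 5/8.

0.6250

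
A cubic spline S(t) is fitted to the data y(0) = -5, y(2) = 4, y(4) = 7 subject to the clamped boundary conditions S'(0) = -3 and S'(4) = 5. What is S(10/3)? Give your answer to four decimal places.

Write σ_i for S''(x_i). With h_i = 2, 2 and divided differences Δ_i = 9/2, 3/2, the continuity of S' gives the tridiagonal system
  2·σ_0 + 8·σ_1 + 2·σ_2 = 6(Δ_1 - Δ_0) = -18
Clamped end conditions give two more equations: 2h_0·σ_0 + h_0·σ_1 = 6(Δ_0 - S'(0)) = 45 and h_1·σ_1 + 2h_1·σ_2 = 6(S'(4) - Δ_1) = 21.
Solving the tridiagonal system: σ_0 = 31/2, σ_1 = -17/2, σ_2 = 19/2.
On [2, 4], S(t) = 4 + 4·(t - 2) - 17/4·(t - 2)² + 3/2·(t - 2)³.
With (t - 2) = 4/3: S(10/3) = 16/3.

5.3333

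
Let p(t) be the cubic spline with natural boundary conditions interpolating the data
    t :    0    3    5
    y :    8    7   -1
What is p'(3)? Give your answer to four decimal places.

-2.5333

Write σ_i for p''(x_i). With h_i = 3, 2 and divided differences Δ_i = -1/3, -4, the continuity of p' gives the tridiagonal system
  3·σ_0 + 10·σ_1 + 2·σ_2 = 6(Δ_1 - Δ_0) = -22
Natural end conditions: σ_0 = σ_2 = 0.
Forward elimination and back-substitution give σ_0 = 0, σ_1 = -11/5, σ_2 = 0.
On [3, 5], p'(t) = b_1 + 2c_1·(t - 3) + 3d_1·(t - 3)² with b_1 = Δ_1 - h_1(2σ_1 + σ_2)/6 = -38/15, c_1 = σ_1/2 = -11/10, d_1 = (σ_2 - σ_1)/(6h_1) = 11/60. So p'(3) = -38/15.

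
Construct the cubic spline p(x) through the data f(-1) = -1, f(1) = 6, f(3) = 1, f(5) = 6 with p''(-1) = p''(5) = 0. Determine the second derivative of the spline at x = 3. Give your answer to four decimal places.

Write σ_i for p''(x_i). With h_i = 2, 2, 2 and divided differences Δ_i = 7/2, -5/2, 5/2, the continuity of p' gives the tridiagonal system
  2·σ_0 + 8·σ_1 + 2·σ_2 = 6(Δ_1 - Δ_0) = -36
  2·σ_1 + 8·σ_2 + 2·σ_3 = 6(Δ_2 - Δ_1) = 30
Natural end conditions: σ_0 = σ_3 = 0.
Hence σ_0 = 0, σ_1 = -29/5, σ_2 = 26/5, σ_3 = 0.

5.2000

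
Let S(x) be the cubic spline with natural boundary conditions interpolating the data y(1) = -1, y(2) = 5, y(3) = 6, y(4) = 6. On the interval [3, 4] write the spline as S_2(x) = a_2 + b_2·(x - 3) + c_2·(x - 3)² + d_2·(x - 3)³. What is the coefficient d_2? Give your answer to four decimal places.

Put M_i = S'' at the i-th knot. Here h = (1, 1, 1) and Δ = (6, 1, 0), so the interior equations h_(i-1)·M_(i-1) + 2(h_(i-1)+h_i)·M_i + h_i·M_(i+1) = 6(Δ_i − Δ_(i-1)) read
  1·M_0 + 4·M_1 + 1·M_2 = 6(Δ_1 - Δ_0) = -30
  1·M_1 + 4·M_2 + 1·M_3 = 6(Δ_2 - Δ_1) = -6
Natural end conditions: M_0 = M_3 = 0.
Hence M_0 = 0, M_1 = -38/5, M_2 = 2/5, M_3 = 0.
On [3, 4], with S_2(x) = a_2 + b_2·(x - 3) + c_2·(x - 3)² + d_2·(x - 3)³: c_2 = M_2/2 = 1/5, d_2 = (M_3 - M_2)/(6h_2) = -1/15, b_2 = Δ_2 - h_2(2M_2 + M_3)/6 = -2/15.

-0.0667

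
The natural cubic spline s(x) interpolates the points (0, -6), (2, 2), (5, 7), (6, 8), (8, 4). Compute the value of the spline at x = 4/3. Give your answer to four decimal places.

-0.2868

Let M_i = s''(x_i). Step sizes h_i = 2, 3, 1, 2; slopes of the chords Δ_i = (y_(i+1) - y_i)/h_i = 4, 5/3, 1, -2.
  2·M_0 + 10·M_1 + 3·M_2 = 6(Δ_1 - Δ_0) = -14
  3·M_1 + 8·M_2 + 1·M_3 = 6(Δ_2 - Δ_1) = -4
  1·M_2 + 6·M_3 + 2·M_4 = 6(Δ_3 - Δ_2) = -18
Natural end conditions: M_0 = M_4 = 0.
Forward elimination and back-substitution give M_0 = 0, M_1 = -20/13, M_2 = 6/13, M_3 = -40/13, M_4 = 0.
On [0, 2], s(x) = -6 + 176/39·x + 0·x² - 5/39·x³.
With x = 4/3: s(4/3) = -302/1053.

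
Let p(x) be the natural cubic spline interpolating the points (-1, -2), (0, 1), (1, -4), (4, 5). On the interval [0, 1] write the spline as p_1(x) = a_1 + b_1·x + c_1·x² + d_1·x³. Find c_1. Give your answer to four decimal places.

-6.9677

Let m_i = p''(x_i). Step sizes h_i = 1, 1, 3; slopes of the chords Δ_i = (y_(i+1) - y_i)/h_i = 3, -5, 3.
  1·m_0 + 4·m_1 + 1·m_2 = 6(Δ_1 - Δ_0) = -48
  1·m_1 + 8·m_2 + 3·m_3 = 6(Δ_2 - Δ_1) = 48
Natural end conditions: m_0 = m_3 = 0.
Solving the tridiagonal system: m_0 = 0, m_1 = -432/31, m_2 = 240/31, m_3 = 0.
On [0, 1], with p_1(x) = a_1 + b_1·x + c_1·x² + d_1·x³: c_1 = m_1/2 = -216/31, d_1 = (m_2 - m_1)/(6h_1) = 112/31, b_1 = Δ_1 - h_1(2m_1 + m_2)/6 = -51/31.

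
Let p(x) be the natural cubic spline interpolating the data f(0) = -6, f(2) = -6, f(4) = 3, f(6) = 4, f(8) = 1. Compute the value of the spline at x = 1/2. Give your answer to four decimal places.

Put m_i = p'' at the i-th knot. Here h = (2, 2, 2, 2) and Δ = (0, 9/2, 1/2, -3/2), so the interior equations h_(i-1)·m_(i-1) + 2(h_(i-1)+h_i)·m_i + h_i·m_(i+1) = 6(Δ_i − Δ_(i-1)) read
  2·m_0 + 8·m_1 + 2·m_2 = 6(Δ_1 - Δ_0) = 27
  2·m_1 + 8·m_2 + 2·m_3 = 6(Δ_2 - Δ_1) = -24
  2·m_2 + 8·m_3 + 2·m_4 = 6(Δ_3 - Δ_2) = -12
Natural end conditions: m_0 = m_4 = 0.
Hence m_0 = 0, m_1 = 489/112, m_2 = -111/28, m_3 = -57/112, m_4 = 0.
On [0, 2], p(x) = -6 - 163/112·x + 0·x² + 163/448·x³.
With x = 1/2: p(1/2) = -23949/3584.

-6.6822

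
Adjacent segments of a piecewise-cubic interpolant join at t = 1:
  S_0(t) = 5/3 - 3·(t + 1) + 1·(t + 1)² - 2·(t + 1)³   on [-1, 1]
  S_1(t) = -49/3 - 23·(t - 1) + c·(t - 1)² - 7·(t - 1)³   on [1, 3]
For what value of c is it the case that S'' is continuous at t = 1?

S_0''(t) = 2 - 12·(t + 1), so S_0''(1) = -22. On the right, S_1''(1) = 2c, so c = -11.

-11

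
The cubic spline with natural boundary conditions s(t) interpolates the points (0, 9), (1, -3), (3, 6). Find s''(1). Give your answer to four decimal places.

Write m_i for s''(x_i). With h_i = 1, 2 and divided differences Δ_i = -12, 9/2, the continuity of s' gives the tridiagonal system
  1·m_0 + 6·m_1 + 2·m_2 = 6(Δ_1 - Δ_0) = 99
Natural end conditions: m_0 = m_2 = 0.
Hence m_0 = 0, m_1 = 33/2, m_2 = 0.

16.5000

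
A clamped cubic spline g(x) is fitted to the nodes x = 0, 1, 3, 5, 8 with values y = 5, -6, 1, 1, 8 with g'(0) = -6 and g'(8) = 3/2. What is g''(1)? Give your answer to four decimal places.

Write σ_i for g''(x_i). With h_i = 1, 2, 2, 3 and divided differences Δ_i = -11, 7/2, 0, 7/3, the continuity of g' gives the tridiagonal system
  1·σ_0 + 6·σ_1 + 2·σ_2 = 6(Δ_1 - Δ_0) = 87
  2·σ_1 + 8·σ_2 + 2·σ_3 = 6(Δ_2 - Δ_1) = -21
  2·σ_2 + 10·σ_3 + 3·σ_4 = 6(Δ_3 - Δ_2) = 14
Clamped end conditions give two more equations: 2h_0·σ_0 + h_0·σ_1 = 6(Δ_0 - g'(0)) = -30 and h_3·σ_3 + 2h_3·σ_4 = 6(g'(8) - Δ_3) = -5.
Solving: σ_0 = -5497/212, σ_1 = 2317/106, σ_2 = -3863/424, σ_3 = 433/106, σ_4 = -1829/636.

21.8585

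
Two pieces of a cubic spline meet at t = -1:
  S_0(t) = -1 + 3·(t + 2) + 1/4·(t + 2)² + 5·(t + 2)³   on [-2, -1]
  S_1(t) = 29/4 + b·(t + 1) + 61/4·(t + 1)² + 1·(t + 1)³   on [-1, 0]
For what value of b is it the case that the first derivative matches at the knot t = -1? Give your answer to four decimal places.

S_0'(t) = 3 + 1/2·(t + 2) + 15·(t + 2)², so S_0'(-1) = 37/2. On the right, S_1'(-1) = b, so b = 37/2.

18.5000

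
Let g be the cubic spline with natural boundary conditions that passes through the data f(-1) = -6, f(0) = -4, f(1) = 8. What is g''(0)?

15

With σ_i denoting the second derivative at x_i, h_i = 1, 1, and Δ_i = (y_(i+1) − y_i)/h_i = 2, 12:
  1·σ_0 + 4·σ_1 + 1·σ_2 = 6(Δ_1 - Δ_0) = 60
Natural end conditions: σ_0 = σ_2 = 0.
Solving the tridiagonal system: σ_0 = 0, σ_1 = 15, σ_2 = 0.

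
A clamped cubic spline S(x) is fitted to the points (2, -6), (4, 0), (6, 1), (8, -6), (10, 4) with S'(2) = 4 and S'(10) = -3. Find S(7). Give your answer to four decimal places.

-4.0848

Put m_i = S'' at the i-th knot. Here h = (2, 2, 2, 2) and Δ = (3, 1/2, -7/2, 5), so the interior equations h_(i-1)·m_(i-1) + 2(h_(i-1)+h_i)·m_i + h_i·m_(i+1) = 6(Δ_i − Δ_(i-1)) read
  2·m_0 + 8·m_1 + 2·m_2 = 6(Δ_1 - Δ_0) = -15
  2·m_1 + 8·m_2 + 2·m_3 = 6(Δ_2 - Δ_1) = -24
  2·m_2 + 8·m_3 + 2·m_4 = 6(Δ_3 - Δ_2) = 51
Clamped end conditions give two more equations: 2h_0·m_0 + h_0·m_1 = 6(Δ_0 - S'(2)) = -6 and h_3·m_3 + 2h_3·m_4 = 6(S'(10) - Δ_3) = -48.
Forward elimination and back-substitution give m_0 = -85/56, m_1 = 1/28, m_2 = -49/8, m_3 = 349/28, m_4 = -1021/56.
On [6, 8], S(x) = 1 - 25/7·(x - 6) - 49/16·(x - 6)² + 347/224·(x - 6)³.
With (x - 6) = 1: S(7) = -915/224.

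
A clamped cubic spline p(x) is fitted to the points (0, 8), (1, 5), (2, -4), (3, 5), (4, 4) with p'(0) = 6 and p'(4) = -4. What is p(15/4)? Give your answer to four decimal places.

Write m_i for p''(x_i). With h_i = 1, 1, 1, 1 and divided differences Δ_i = -3, -9, 9, -1, the continuity of p' gives the tridiagonal system
  1·m_0 + 4·m_1 + 1·m_2 = 6(Δ_1 - Δ_0) = -36
  1·m_1 + 4·m_2 + 1·m_3 = 6(Δ_2 - Δ_1) = 108
  1·m_2 + 4·m_3 + 1·m_4 = 6(Δ_3 - Δ_2) = -60
Clamped end conditions give two more equations: 2h_0·m_0 + h_0·m_1 = 6(Δ_0 - p'(0)) = -54 and h_3·m_3 + 2h_3·m_4 = 6(p'(4) - Δ_3) = -18.
Solving the tridiagonal system: m_0 = -41/2, m_1 = -13, m_2 = 73/2, m_3 = -25, m_4 = 7/2.
On [3, 4], p(x) = 5 + 27/4·(x - 3) - 25/2·(x - 3)² + 19/4·(x - 3)³.
With (x - 3) = 3/4: p(15/4) = 1289/256.

5.0352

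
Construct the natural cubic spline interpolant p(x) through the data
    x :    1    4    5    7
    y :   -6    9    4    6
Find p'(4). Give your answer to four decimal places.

Put m_i = p'' at the i-th knot. Here h = (3, 1, 2) and Δ = (5, -5, 1), so the interior equations h_(i-1)·m_(i-1) + 2(h_(i-1)+h_i)·m_i + h_i·m_(i+1) = 6(Δ_i − Δ_(i-1)) read
  3·m_0 + 8·m_1 + 1·m_2 = 6(Δ_1 - Δ_0) = -60
  1·m_1 + 6·m_2 + 2·m_3 = 6(Δ_2 - Δ_1) = 36
Natural end conditions: m_0 = m_3 = 0.
Hence m_0 = 0, m_1 = -396/47, m_2 = 348/47, m_3 = 0.
On [4, 5], p'(x) = b_1 + 2c_1·(x - 4) + 3d_1·(x - 4)² with b_1 = Δ_1 - h_1(2m_1 + m_2)/6 = -161/47, c_1 = m_1/2 = -198/47, d_1 = (m_2 - m_1)/(6h_1) = 124/47. So p'(4) = -161/47.

-3.4255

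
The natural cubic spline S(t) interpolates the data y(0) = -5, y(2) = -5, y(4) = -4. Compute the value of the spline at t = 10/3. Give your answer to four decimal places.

-4.4074

Put m_i = S'' at the i-th knot. Here h = (2, 2) and Δ = (0, 1/2), so the interior equations h_(i-1)·m_(i-1) + 2(h_(i-1)+h_i)·m_i + h_i·m_(i+1) = 6(Δ_i − Δ_(i-1)) read
  2·m_0 + 8·m_1 + 2·m_2 = 6(Δ_1 - Δ_0) = 3
Natural end conditions: m_0 = m_2 = 0.
Solving: m_0 = 0, m_1 = 3/8, m_2 = 0.
On [2, 4], S(t) = -5 + 1/4·(t - 2) + 3/16·(t - 2)² - 1/32·(t - 2)³.
With (t - 2) = 4/3: S(10/3) = -119/27.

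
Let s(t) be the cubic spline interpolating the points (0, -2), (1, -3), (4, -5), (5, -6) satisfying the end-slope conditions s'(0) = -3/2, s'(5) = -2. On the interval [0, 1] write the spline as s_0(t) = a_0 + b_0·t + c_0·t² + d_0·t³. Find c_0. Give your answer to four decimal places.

0.7460

Let M_i = s''(x_i). Step sizes h_i = 1, 3, 1; slopes of the chords Δ_i = (y_(i+1) - y_i)/h_i = -1, -2/3, -1.
  1·M_0 + 8·M_1 + 3·M_2 = 6(Δ_1 - Δ_0) = 2
  3·M_1 + 8·M_2 + 1·M_3 = 6(Δ_2 - Δ_1) = -2
Clamped end conditions give two more equations: 2h_0·M_0 + h_0·M_1 = 6(Δ_0 - s'(0)) = 3 and h_2·M_2 + 2h_2·M_3 = 6(s'(5) - Δ_2) = -6.
Hence M_0 = 94/63, M_1 = 1/63, M_2 = 8/63, M_3 = -193/63.
On [0, 1], with s_0(t) = a_0 + b_0·t + c_0·t² + d_0·t³: c_0 = M_0/2 = 47/63, d_0 = (M_1 - M_0)/(6h_0) = -31/126, b_0 = Δ_0 - h_0(2M_0 + M_1)/6 = -3/2.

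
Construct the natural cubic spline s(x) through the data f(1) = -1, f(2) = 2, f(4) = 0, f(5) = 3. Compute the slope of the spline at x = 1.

Write σ_i for s''(x_i). With h_i = 1, 2, 1 and divided differences Δ_i = 3, -1, 3, the continuity of s' gives the tridiagonal system
  1·σ_0 + 6·σ_1 + 2·σ_2 = 6(Δ_1 - Δ_0) = -24
  2·σ_1 + 6·σ_2 + 1·σ_3 = 6(Δ_2 - Δ_1) = 24
Natural end conditions: σ_0 = σ_3 = 0.
Solving: σ_0 = 0, σ_1 = -6, σ_2 = 6, σ_3 = 0.
On [1, 2], s'(x) = b_0 + 2c_0·(x - 1) + 3d_0·(x - 1)² with b_0 = Δ_0 - h_0(2σ_0 + σ_1)/6 = 4, c_0 = σ_0/2 = 0, d_0 = (σ_1 - σ_0)/(6h_0) = -1. So s'(1) = 4.

4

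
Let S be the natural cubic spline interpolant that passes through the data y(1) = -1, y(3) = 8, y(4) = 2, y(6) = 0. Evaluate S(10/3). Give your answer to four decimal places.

Put M_i = S'' at the i-th knot. Here h = (2, 1, 2) and Δ = (9/2, -6, -1), so the interior equations h_(i-1)·M_(i-1) + 2(h_(i-1)+h_i)·M_i + h_i·M_(i+1) = 6(Δ_i − Δ_(i-1)) read
  2·M_0 + 6·M_1 + 1·M_2 = 6(Δ_1 - Δ_0) = -63
  1·M_1 + 6·M_2 + 2·M_3 = 6(Δ_2 - Δ_1) = 30
Natural end conditions: M_0 = M_3 = 0.
Forward elimination and back-substitution give M_0 = 0, M_1 = -408/35, M_2 = 243/35, M_3 = 0.
On [3, 4], S(x) = 8 - 229/70·(x - 3) - 204/35·(x - 3)² + 31/10·(x - 3)³.
With (x - 3) = 1/3: S(10/3) = 6026/945.

6.3767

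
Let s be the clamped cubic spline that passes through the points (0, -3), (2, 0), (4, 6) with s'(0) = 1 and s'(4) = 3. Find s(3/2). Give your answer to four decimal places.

With m_i denoting the second derivative at x_i, h_i = 2, 2, and Δ_i = (y_(i+1) − y_i)/h_i = 3/2, 3:
  2·m_0 + 8·m_1 + 2·m_2 = 6(Δ_1 - Δ_0) = 9
Clamped end conditions give two more equations: 2h_0·m_0 + h_0·m_1 = 6(Δ_0 - s'(0)) = 3 and h_1·m_1 + 2h_1·m_2 = 6(s'(4) - Δ_1) = 0.
Hence m_0 = 1/8, m_1 = 5/4, m_2 = -5/8.
On [0, 2], s(x) = -3 + 1·x + 1/16·x² + 3/32·x³.
With x = 3/2: s(3/2) = -267/256.

-1.0430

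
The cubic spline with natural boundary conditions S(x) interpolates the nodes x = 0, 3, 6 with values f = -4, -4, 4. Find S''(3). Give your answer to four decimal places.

Let m_i = S''(x_i). Step sizes h_i = 3, 3; slopes of the chords Δ_i = (y_(i+1) - y_i)/h_i = 0, 8/3.
  3·m_0 + 12·m_1 + 3·m_2 = 6(Δ_1 - Δ_0) = 16
Natural end conditions: m_0 = m_2 = 0.
Solving the tridiagonal system: m_0 = 0, m_1 = 4/3, m_2 = 0.

1.3333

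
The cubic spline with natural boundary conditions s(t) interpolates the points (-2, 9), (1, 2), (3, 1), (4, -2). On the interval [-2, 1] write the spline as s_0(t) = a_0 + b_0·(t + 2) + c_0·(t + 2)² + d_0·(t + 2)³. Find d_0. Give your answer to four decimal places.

0.0952

Put m_i = s'' at the i-th knot. Here h = (3, 2, 1) and Δ = (-7/3, -1/2, -3), so the interior equations h_(i-1)·m_(i-1) + 2(h_(i-1)+h_i)·m_i + h_i·m_(i+1) = 6(Δ_i − Δ_(i-1)) read
  3·m_0 + 10·m_1 + 2·m_2 = 6(Δ_1 - Δ_0) = 11
  2·m_1 + 6·m_2 + 1·m_3 = 6(Δ_2 - Δ_1) = -15
Natural end conditions: m_0 = m_3 = 0.
Hence m_0 = 0, m_1 = 12/7, m_2 = -43/14, m_3 = 0.
On [-2, 1], with s_0(t) = a_0 + b_0·(t + 2) + c_0·(t + 2)² + d_0·(t + 2)³: c_0 = m_0/2 = 0, d_0 = (m_1 - m_0)/(6h_0) = 2/21, b_0 = Δ_0 - h_0(2m_0 + m_1)/6 = -67/21.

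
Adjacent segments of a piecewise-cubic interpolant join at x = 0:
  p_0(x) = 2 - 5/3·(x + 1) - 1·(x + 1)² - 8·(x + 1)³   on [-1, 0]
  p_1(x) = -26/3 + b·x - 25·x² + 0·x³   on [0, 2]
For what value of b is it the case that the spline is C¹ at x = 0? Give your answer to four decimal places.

p_0'(x) = -5/3 - 2·(x + 1) - 24·(x + 1)², so p_0'(0) = -83/3. On the right, p_1'(0) = b, so b = -83/3.

-27.6667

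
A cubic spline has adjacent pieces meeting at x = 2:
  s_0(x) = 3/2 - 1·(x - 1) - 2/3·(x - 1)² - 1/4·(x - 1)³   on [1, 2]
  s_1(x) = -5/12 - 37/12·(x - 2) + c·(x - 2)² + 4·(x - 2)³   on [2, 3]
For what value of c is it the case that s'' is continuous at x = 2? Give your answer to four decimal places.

-1.4167

s_0''(x) = -4/3 - 3/2·(x - 1), so s_0''(2) = -17/6. On the right, s_1''(2) = 2c, so c = -17/12.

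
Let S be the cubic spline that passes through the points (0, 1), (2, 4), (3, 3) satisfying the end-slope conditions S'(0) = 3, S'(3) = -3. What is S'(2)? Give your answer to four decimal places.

0.2500

With M_i denoting the second derivative at x_i, h_i = 2, 1, and Δ_i = (y_(i+1) − y_i)/h_i = 3/2, -1:
  2·M_0 + 6·M_1 + 1·M_2 = 6(Δ_1 - Δ_0) = -15
Clamped end conditions give two more equations: 2h_0·M_0 + h_0·M_1 = 6(Δ_0 - S'(0)) = -9 and h_1·M_1 + 2h_1·M_2 = 6(S'(3) - Δ_1) = -12.
Solving: M_0 = -7/4, M_1 = -1, M_2 = -11/2.
On [2, 3], S'(x) = b_1 + 2c_1·(x - 2) + 3d_1·(x - 2)² with b_1 = Δ_1 - h_1(2M_1 + M_2)/6 = 1/4, c_1 = M_1/2 = -1/2, d_1 = (M_2 - M_1)/(6h_1) = -3/4. So S'(2) = 1/4.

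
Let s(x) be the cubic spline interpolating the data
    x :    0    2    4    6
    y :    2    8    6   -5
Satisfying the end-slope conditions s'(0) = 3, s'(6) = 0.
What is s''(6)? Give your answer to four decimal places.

11.1000

Put m_i = s'' at the i-th knot. Here h = (2, 2, 2) and Δ = (3, -1, -11/2), so the interior equations h_(i-1)·m_(i-1) + 2(h_(i-1)+h_i)·m_i + h_i·m_(i+1) = 6(Δ_i − Δ_(i-1)) read
  2·m_0 + 8·m_1 + 2·m_2 = 6(Δ_1 - Δ_0) = -24
  2·m_1 + 8·m_2 + 2·m_3 = 6(Δ_2 - Δ_1) = -27
Clamped end conditions give two more equations: 2h_0·m_0 + h_0·m_1 = 6(Δ_0 - s'(0)) = 0 and h_2·m_2 + 2h_2·m_3 = 6(s'(6) - Δ_2) = 33.
Solving the tridiagonal system: m_0 = 9/10, m_1 = -9/5, m_2 = -57/10, m_3 = 111/10.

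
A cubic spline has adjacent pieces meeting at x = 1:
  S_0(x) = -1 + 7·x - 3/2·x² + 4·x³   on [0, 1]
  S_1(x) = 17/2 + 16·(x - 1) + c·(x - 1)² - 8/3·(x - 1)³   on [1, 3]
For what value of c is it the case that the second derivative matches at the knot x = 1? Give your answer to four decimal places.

S_0''(x) = -3 + 24·x, so S_0''(1) = 21. On the right, S_1''(1) = 2c, so c = 21/2.

10.5000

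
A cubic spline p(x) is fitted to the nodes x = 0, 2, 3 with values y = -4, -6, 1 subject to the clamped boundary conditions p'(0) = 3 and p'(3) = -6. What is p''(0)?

With σ_i denoting the second derivative at x_i, h_i = 2, 1, and Δ_i = (y_(i+1) − y_i)/h_i = -1, 7:
  2·σ_0 + 6·σ_1 + 1·σ_2 = 6(Δ_1 - Δ_0) = 48
Clamped end conditions give two more equations: 2h_0·σ_0 + h_0·σ_1 = 6(Δ_0 - p'(0)) = -24 and h_1·σ_1 + 2h_1·σ_2 = 6(p'(3) - Δ_1) = -78.
Solving the tridiagonal system: σ_0 = -17, σ_1 = 22, σ_2 = -50.

-17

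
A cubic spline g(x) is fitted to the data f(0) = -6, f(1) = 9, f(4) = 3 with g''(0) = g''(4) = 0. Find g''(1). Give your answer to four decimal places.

Write M_i for g''(x_i). With h_i = 1, 3 and divided differences Δ_i = 15, -2, the continuity of g' gives the tridiagonal system
  1·M_0 + 8·M_1 + 3·M_2 = 6(Δ_1 - Δ_0) = -102
Natural end conditions: M_0 = M_2 = 0.
Solving: M_0 = 0, M_1 = -51/4, M_2 = 0.

-12.7500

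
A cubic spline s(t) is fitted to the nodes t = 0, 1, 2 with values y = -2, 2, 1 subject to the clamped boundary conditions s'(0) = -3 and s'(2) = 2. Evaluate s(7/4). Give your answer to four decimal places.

0.9922

Write M_i for s''(x_i). With h_i = 1, 1 and divided differences Δ_i = 4, -1, the continuity of s' gives the tridiagonal system
  1·M_0 + 4·M_1 + 1·M_2 = 6(Δ_1 - Δ_0) = -30
Clamped end conditions give two more equations: 2h_0·M_0 + h_0·M_1 = 6(Δ_0 - s'(0)) = 42 and h_1·M_1 + 2h_1·M_2 = 6(s'(2) - Δ_1) = 18.
Forward elimination and back-substitution give M_0 = 31, M_1 = -20, M_2 = 19.
On [1, 2], s(t) = 2 + 5/2·(t - 1) - 10·(t - 1)² + 13/2·(t - 1)³.
With (t - 1) = 3/4: s(7/4) = 127/128.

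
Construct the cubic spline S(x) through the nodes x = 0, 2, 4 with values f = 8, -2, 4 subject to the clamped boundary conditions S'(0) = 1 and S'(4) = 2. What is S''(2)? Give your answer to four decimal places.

Put M_i = S'' at the i-th knot. Here h = (2, 2) and Δ = (-5, 3), so the interior equations h_(i-1)·M_(i-1) + 2(h_(i-1)+h_i)·M_i + h_i·M_(i+1) = 6(Δ_i − Δ_(i-1)) read
  2·M_0 + 8·M_1 + 2·M_2 = 6(Δ_1 - Δ_0) = 48
Clamped end conditions give two more equations: 2h_0·M_0 + h_0·M_1 = 6(Δ_0 - S'(0)) = -36 and h_1·M_1 + 2h_1·M_2 = 6(S'(4) - Δ_1) = -6.
Forward elimination and back-substitution give M_0 = -59/4, M_1 = 23/2, M_2 = -29/4.

11.5000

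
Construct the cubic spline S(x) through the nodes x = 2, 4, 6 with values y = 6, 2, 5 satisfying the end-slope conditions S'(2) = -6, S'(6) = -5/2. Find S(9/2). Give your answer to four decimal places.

3.1953

Put m_i = S'' at the i-th knot. Here h = (2, 2) and Δ = (-2, 3/2), so the interior equations h_(i-1)·m_(i-1) + 2(h_(i-1)+h_i)·m_i + h_i·m_(i+1) = 6(Δ_i − Δ_(i-1)) read
  2·m_0 + 8·m_1 + 2·m_2 = 6(Δ_1 - Δ_0) = 21
Clamped end conditions give two more equations: 2h_0·m_0 + h_0·m_1 = 6(Δ_0 - S'(2)) = 24 and h_1·m_1 + 2h_1·m_2 = 6(S'(6) - Δ_1) = -24.
Solving the tridiagonal system: m_0 = 17/4, m_1 = 7/2, m_2 = -31/4.
On [4, 6], S(x) = 2 + 7/4·(x - 4) + 7/4·(x - 4)² - 15/16·(x - 4)³.
With (x - 4) = 1/2: S(9/2) = 409/128.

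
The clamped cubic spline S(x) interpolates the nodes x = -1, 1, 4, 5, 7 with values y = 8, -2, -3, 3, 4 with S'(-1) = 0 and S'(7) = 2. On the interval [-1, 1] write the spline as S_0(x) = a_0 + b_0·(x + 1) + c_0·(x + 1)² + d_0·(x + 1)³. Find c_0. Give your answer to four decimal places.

-4.5625

Let M_i = S''(x_i). Step sizes h_i = 2, 3, 1, 2; slopes of the chords Δ_i = (y_(i+1) - y_i)/h_i = -5, -1/3, 6, 1/2.
  2·M_0 + 10·M_1 + 3·M_2 = 6(Δ_1 - Δ_0) = 28
  3·M_1 + 8·M_2 + 1·M_3 = 6(Δ_2 - Δ_1) = 38
  1·M_2 + 6·M_3 + 2·M_4 = 6(Δ_3 - Δ_2) = -33
Clamped end conditions give two more equations: 2h_0·M_0 + h_0·M_1 = 6(Δ_0 - S'(-1)) = -30 and h_3·M_3 + 2h_3·M_4 = 6(S'(7) - Δ_3) = 9.
Solving: M_0 = -73/8, M_1 = 13/4, M_2 = 55/12, M_3 = -101/12, M_4 = 155/24.
On [-1, 1], with S_0(x) = a_0 + b_0·(x + 1) + c_0·(x + 1)² + d_0·(x + 1)³: c_0 = M_0/2 = -73/16, d_0 = (M_1 - M_0)/(6h_0) = 33/32, b_0 = Δ_0 - h_0(2M_0 + M_1)/6 = 0.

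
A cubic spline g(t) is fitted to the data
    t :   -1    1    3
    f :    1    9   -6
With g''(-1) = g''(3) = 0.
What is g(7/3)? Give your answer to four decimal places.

0.7037

Write M_i for g''(x_i). With h_i = 2, 2 and divided differences Δ_i = 4, -15/2, the continuity of g' gives the tridiagonal system
  2·M_0 + 8·M_1 + 2·M_2 = 6(Δ_1 - Δ_0) = -69
Natural end conditions: M_0 = M_2 = 0.
Solving: M_0 = 0, M_1 = -69/8, M_2 = 0.
On [1, 3], g(t) = 9 - 7/4·(t - 1) - 69/16·(t - 1)² + 23/32·(t - 1)³.
With (t - 1) = 4/3: g(7/3) = 19/27.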